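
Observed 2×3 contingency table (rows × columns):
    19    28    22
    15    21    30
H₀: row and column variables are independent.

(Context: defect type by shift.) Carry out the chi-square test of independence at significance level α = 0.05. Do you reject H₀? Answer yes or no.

Row totals [69, 66], col totals [34, 49, 52], n=135
χ² = (19−17.38)²/17.38 + (28−25.04)²/25.04 + (22−26.58)²/26.58 + (15−16.62)²/16.62 + (21−23.96)²/23.96 + (30−25.42)²/25.42 = 2.6360
df = 2
p-value (upper-tail) = 0.26767
At α=0.05: p ≥ α → fail to reject H₀

reject H₀: no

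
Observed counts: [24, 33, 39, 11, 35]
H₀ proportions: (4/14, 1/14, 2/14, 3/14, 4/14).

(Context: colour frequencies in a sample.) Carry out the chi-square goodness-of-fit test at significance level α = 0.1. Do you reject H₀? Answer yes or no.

reject H₀: yes

n = 142; E_i = n·p_i = [40.57, 10.14, 20.29, 30.43, 40.57]
χ² = (24−40.57)²/40.57 + (33−10.14)²/10.14 + (39−20.29)²/20.29 + (11−30.43)²/30.43 + (35−40.57)²/40.57 = 88.7124
df = 4
p-value (upper-tail) = 0.00000
At α=0.1: p < α → reject H₀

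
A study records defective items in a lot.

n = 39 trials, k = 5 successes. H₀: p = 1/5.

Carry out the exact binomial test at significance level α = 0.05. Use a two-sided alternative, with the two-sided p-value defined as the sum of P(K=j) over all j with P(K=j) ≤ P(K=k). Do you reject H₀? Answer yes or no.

Exact binomial: n=39, k=5, p₀=1/5=0.2000
P(X=j) = C(n,j)·p₀^j·(1−p₀)^(n−j); p = Σ P(X=j) over j with P(X=j) ≤ P(X=5)
p-value (two-sided) = 0.32063
At α=0.05: p ≥ α → fail to reject H₀

reject H₀: no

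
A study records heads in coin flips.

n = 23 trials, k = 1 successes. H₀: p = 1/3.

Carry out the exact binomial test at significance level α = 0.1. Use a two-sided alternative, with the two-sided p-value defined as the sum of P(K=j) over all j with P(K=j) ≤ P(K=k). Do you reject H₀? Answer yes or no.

Exact binomial: n=23, k=1, p₀=1/3=0.3333
P(X=j) = C(n,j)·p₀^j·(1−p₀)^(n−j); p = Σ P(X=j) over j with P(X=j) ≤ P(X=1)
p-value (two-sided) = 0.00153
At α=0.1: p < α → reject H₀

reject H₀: yes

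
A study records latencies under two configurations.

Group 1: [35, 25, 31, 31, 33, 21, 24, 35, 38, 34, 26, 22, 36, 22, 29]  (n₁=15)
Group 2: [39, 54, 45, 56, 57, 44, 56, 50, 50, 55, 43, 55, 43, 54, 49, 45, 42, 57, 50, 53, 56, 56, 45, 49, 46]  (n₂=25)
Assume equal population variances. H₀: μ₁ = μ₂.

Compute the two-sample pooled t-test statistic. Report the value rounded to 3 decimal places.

x̄₁=29.467, s₁=5.730, n₁=15
x̄₂=49.960, s₂=5.571, n₂=25
s_p² = [14·5.730² + 24·5.571²]/38 = 31.7025
SE = √(s_p²·(1/15+1/25)) = 1.8389
t = (29.467−49.960)/1.8389 = -11.1443
df = 38

test statistic = -11.144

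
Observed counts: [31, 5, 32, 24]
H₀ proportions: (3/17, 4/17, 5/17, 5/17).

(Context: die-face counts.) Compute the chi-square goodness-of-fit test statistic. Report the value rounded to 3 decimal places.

n = 92; E_i = n·p_i = [16.24, 21.65, 27.06, 27.06]
χ² = (31−16.24)²/16.24 + (5−21.65)²/21.65 + (32−27.06)²/27.06 + (24−27.06)²/27.06 = 27.4774
df = 3

test statistic = 27.477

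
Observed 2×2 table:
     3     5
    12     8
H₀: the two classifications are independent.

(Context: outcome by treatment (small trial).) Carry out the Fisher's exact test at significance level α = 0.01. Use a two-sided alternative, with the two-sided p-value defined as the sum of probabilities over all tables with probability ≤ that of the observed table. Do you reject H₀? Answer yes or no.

Margins: r₁=8, r₂=20, c₁=15, c₂=13, n=28
p_obs = C(8,3)·C(20,12)/C(28,15); sum pmf over tables with pmf ≤ p_obs
p-value (two-sided) = 0.40966
At α=0.01: p ≥ α → fail to reject H₀

reject H₀: no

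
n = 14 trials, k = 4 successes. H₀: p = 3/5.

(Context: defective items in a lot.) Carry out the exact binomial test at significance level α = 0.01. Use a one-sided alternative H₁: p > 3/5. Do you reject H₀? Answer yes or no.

reject H₀: no

Exact binomial: n=14, k=4, p₀=3/5=0.6000
P(X≥4) from Σ C(n,i)·p₀^i·(1−p₀)^(n−i)
p-value (one-sided, H₁ greater) = 0.99609
At α=0.01: p ≥ α → fail to reject H₀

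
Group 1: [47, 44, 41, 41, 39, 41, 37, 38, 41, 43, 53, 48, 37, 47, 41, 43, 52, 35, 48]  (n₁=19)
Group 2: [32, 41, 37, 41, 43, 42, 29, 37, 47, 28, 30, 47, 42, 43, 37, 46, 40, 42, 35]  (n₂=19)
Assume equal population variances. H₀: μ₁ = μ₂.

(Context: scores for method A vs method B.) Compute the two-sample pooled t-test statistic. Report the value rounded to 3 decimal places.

test statistic = 2.276

x̄₁=42.947, s₁=5.060, n₁=19
x̄₂=38.895, s₂=5.887, n₂=19
s_p² = [18·5.060² + 18·5.887²]/36 = 30.1316
SE = √(s_p²·(1/19+1/19)) = 1.7809
t = (42.947−38.895)/1.7809 = 2.2756
df = 36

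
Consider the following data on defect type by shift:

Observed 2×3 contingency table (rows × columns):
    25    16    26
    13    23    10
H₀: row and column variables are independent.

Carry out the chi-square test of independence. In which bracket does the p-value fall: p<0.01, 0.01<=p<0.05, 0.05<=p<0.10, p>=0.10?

p-value bracket: 0.01<=p<0.05

Row totals [67, 46], col totals [38, 39, 36], n=113
χ² = (25−22.53)²/22.53 + (16−23.12)²/23.12 + (26−21.35)²/21.35 + (13−15.47)²/15.47 + (23−15.88)²/15.88 + (10−14.65)²/14.65 = 8.5496
df = 2
p-value (upper-tail) = 0.01391
→ bracket: 0.01<=p<0.05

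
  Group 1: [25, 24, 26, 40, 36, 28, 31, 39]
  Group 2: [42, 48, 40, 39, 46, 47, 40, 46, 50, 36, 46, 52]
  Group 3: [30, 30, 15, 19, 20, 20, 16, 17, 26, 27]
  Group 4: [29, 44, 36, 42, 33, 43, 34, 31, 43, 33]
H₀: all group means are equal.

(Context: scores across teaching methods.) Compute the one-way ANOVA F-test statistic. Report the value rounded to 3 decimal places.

Group means [31.12, 44.33, 22.00, 36.80], grand mean 34.225
SSB = Σnᵢ(x̄ᵢ−x̄)² = 2863.833; SSW = ΣΣ(x−x̄ᵢ)² = 1133.142
MSB = 2863.833/3 = 954.6111; MSW = 1133.142/36 = 31.4762
F = MSB/MSW = 30.3281
df = (3, 36)

test statistic = 30.328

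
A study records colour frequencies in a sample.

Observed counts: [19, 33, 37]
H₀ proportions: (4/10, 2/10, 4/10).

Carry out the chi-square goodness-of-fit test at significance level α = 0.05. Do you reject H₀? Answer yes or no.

reject H₀: yes

n = 89; E_i = n·p_i = [35.60, 17.80, 35.60]
χ² = (19−35.60)²/35.60 + (33−17.80)²/17.80 + (37−35.60)²/35.60 = 20.7753
df = 2
p-value (upper-tail) = 0.00003
At α=0.05: p < α → reject H₀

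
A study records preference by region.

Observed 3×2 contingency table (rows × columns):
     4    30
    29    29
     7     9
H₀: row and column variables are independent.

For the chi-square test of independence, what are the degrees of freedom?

degrees of freedom = 2

df = (r−1)(c−1) = (3−1)·(2−1) = 2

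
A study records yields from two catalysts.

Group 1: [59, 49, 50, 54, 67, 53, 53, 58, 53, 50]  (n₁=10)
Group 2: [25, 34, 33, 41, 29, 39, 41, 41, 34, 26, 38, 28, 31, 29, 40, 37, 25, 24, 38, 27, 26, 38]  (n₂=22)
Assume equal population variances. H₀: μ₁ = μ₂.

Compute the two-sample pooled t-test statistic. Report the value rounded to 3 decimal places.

test statistic = 9.659

x̄₁=54.600, s₁=5.441, n₁=10
x̄₂=32.909, s₂=6.070, n₂=22
s_p² = [9·5.441² + 21·6.070²]/30 = 34.6739
SE = √(s_p²·(1/10+1/22)) = 2.2458
t = (54.600−32.909)/2.2458 = 9.6586
df = 30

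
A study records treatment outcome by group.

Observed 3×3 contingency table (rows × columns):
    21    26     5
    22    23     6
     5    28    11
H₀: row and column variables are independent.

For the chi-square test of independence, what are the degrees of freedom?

degrees of freedom = 4

df = (r−1)(c−1) = (3−1)·(3−1) = 4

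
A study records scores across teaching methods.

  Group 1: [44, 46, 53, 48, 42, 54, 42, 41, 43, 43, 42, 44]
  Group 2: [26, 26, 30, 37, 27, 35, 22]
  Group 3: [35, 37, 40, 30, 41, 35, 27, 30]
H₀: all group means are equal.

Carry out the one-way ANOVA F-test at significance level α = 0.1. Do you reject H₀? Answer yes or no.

Group means [45.17, 29.00, 34.38], grand mean 37.778
SSB = Σnᵢ(x̄ᵢ−x̄)² = 1287.125; SSW = ΣΣ(x−x̄ᵢ)² = 555.542
MSB = 1287.125/2 = 643.5625; MSW = 555.542/24 = 23.1476
F = MSB/MSW = 27.8026
df = (2, 24)
p-value (upper-tail) = 0.00000
At α=0.1: p < α → reject H₀

reject H₀: yes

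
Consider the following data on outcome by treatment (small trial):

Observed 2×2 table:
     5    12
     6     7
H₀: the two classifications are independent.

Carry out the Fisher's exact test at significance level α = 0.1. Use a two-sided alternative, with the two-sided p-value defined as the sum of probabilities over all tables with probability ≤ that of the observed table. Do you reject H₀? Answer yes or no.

reject H₀: no

Margins: r₁=17, r₂=13, c₁=11, c₂=19, n=30
p_obs = C(17,5)·C(13,6)/C(30,11); sum pmf over tables with pmf ≤ p_obs
p-value (two-sided) = 0.45388
At α=0.1: p ≥ α → fail to reject H₀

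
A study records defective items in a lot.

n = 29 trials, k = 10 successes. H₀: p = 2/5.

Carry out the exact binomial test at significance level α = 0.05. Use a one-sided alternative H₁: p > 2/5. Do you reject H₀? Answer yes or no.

Exact binomial: n=29, k=10, p₀=2/5=0.4000
P(X≥10) from Σ C(n,i)·p₀^i·(1−p₀)^(n−i)
p-value (one-sided, H₁ greater) = 0.78532
At α=0.05: p ≥ α → fail to reject H₀

reject H₀: no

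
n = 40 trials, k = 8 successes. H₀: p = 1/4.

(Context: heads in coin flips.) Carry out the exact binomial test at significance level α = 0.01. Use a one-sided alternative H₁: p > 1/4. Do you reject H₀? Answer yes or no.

Exact binomial: n=40, k=8, p₀=1/4=0.2500
P(X≥8) from Σ C(n,i)·p₀^i·(1−p₀)^(n−i)
p-value (one-sided, H₁ greater) = 0.81805
At α=0.01: p ≥ α → fail to reject H₀

reject H₀: no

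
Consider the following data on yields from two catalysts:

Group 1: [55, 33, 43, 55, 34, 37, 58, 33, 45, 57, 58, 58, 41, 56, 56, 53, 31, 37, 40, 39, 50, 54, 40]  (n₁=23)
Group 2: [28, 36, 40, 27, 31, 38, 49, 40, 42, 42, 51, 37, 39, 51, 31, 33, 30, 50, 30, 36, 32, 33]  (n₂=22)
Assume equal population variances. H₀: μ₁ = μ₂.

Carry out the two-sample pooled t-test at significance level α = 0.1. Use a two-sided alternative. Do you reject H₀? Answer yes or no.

x̄₁=46.217, s₁=9.695, n₁=23
x̄₂=37.545, s₂=7.501, n₂=22
s_p² = [22·9.695² + 21·7.501²]/43 = 75.5667
SE = √(s_p²·(1/23+1/22)) = 2.5924
t = (46.217−37.545)/2.5924 = 3.3452
df = 43
p-value (two-sided) = 0.00171
At α=0.1: p < α → reject H₀

reject H₀: yes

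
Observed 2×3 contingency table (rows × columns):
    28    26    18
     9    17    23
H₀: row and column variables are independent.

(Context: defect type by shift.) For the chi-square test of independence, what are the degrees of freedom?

df = (r−1)(c−1) = (2−1)·(3−1) = 2

degrees of freedom = 2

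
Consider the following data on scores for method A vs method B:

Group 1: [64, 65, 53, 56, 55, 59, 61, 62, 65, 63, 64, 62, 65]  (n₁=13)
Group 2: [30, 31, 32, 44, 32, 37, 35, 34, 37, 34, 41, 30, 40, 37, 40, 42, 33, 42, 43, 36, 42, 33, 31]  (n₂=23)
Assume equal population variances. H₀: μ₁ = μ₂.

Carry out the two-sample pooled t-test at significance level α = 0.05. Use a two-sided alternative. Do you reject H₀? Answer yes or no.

x̄₁=61.077, s₁=4.092, n₁=13
x̄₂=36.348, s₂=4.569, n₂=23
s_p² = [12·4.092² + 22·4.569²]/34 = 19.4159
SE = √(s_p²·(1/13+1/23)) = 1.5290
t = (61.077−36.348)/1.5290 = 16.1739
df = 34
p-value (two-sided) = 0.00000
At α=0.05: p < α → reject H₀

reject H₀: yes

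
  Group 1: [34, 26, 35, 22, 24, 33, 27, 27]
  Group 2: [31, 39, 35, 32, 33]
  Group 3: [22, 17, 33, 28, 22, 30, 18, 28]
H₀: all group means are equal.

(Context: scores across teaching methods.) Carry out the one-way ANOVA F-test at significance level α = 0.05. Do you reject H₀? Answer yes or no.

reject H₀: yes

Group means [28.50, 34.00, 24.75], grand mean 28.381
SSB = Σnᵢ(x̄ᵢ−x̄)² = 263.452; SSW = ΣΣ(x−x̄ᵢ)² = 443.500
MSB = 263.452/2 = 131.7262; MSW = 443.500/18 = 24.6389
F = MSB/MSW = 5.3463
df = (2, 18)
p-value (upper-tail) = 0.01505
At α=0.05: p < α → reject H₀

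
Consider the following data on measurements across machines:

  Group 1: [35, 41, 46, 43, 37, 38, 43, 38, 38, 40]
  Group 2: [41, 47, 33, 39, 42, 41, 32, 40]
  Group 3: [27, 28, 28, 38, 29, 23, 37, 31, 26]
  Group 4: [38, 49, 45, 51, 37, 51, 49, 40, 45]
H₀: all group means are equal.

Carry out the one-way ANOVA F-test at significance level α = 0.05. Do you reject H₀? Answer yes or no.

Group means [39.90, 39.38, 29.67, 45.00], grand mean 38.500
SSB = Σnᵢ(x̄ᵢ−x̄)² = 1108.225; SSW = ΣΣ(x−x̄ᵢ)² = 704.775
MSB = 1108.225/3 = 369.4083; MSW = 704.775/32 = 22.0242
F = MSB/MSW = 16.7728
df = (3, 32)
p-value (upper-tail) = 0.00000
At α=0.05: p < α → reject H₀

reject H₀: yes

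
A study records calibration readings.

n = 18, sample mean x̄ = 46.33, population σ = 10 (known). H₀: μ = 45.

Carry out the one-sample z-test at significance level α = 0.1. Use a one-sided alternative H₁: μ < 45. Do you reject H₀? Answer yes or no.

reject H₀: no

SE = σ/√n = 10/√18 = 2.3570
z = (x̄−μ₀)/SE = (46.33−45)/2.3570 = 0.5643
p-value (one-sided, H₁ less) = 0.71372
At α=0.1: p ≥ α → fail to reject H₀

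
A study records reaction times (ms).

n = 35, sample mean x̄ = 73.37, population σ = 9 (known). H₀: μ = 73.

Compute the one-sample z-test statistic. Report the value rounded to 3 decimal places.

SE = σ/√n = 9/√35 = 1.5213
z = (x̄−μ₀)/SE = (73.37−73)/1.5213 = 0.2432

test statistic = 0.243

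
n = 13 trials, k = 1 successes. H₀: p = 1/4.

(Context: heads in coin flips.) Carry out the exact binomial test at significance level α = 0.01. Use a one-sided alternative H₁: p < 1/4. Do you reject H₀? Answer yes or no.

Exact binomial: n=13, k=1, p₀=1/4=0.2500
P(X≤1) from Σ C(n,i)·p₀^i·(1−p₀)^(n−i)
p-value (one-sided, H₁ less) = 0.12671
At α=0.01: p ≥ α → fail to reject H₀

reject H₀: no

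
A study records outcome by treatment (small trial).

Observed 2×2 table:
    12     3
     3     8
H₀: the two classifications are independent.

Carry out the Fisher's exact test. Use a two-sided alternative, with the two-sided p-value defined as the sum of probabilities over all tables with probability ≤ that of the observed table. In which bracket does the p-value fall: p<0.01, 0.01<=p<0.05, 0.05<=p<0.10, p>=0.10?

Margins: r₁=15, r₂=11, c₁=15, c₂=11, n=26
p_obs = C(15,12)·C(11,3)/C(26,15); sum pmf over tables with pmf ≤ p_obs
p-value (two-sided) = 0.01494
→ bracket: 0.01<=p<0.05

p-value bracket: 0.01<=p<0.05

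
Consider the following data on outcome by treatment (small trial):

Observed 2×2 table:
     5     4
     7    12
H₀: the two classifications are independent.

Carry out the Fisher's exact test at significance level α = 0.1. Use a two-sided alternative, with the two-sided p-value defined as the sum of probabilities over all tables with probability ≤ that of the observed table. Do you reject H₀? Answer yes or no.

Margins: r₁=9, r₂=19, c₁=12, c₂=16, n=28
p_obs = C(9,5)·C(19,7)/C(28,12); sum pmf over tables with pmf ≤ p_obs
p-value (two-sided) = 0.43188
At α=0.1: p ≥ α → fail to reject H₀

reject H₀: no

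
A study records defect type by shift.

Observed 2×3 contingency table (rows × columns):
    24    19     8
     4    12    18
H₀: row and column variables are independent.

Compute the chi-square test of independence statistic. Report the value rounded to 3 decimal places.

Row totals [51, 34], col totals [28, 31, 26], n=85
χ² = (24−16.80)²/16.80 + (19−18.60)²/18.60 + (8−15.60)²/15.60 + (4−11.20)²/11.20 + (12−12.40)²/12.40 + (18−10.40)²/10.40 = 16.9922
df = 2

test statistic = 16.992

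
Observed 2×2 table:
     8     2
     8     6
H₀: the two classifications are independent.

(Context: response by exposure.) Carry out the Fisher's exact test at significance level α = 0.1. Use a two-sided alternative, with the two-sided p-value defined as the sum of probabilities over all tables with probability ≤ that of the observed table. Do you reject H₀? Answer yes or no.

reject H₀: no

Margins: r₁=10, r₂=14, c₁=16, c₂=8, n=24
p_obs = C(10,8)·C(14,8)/C(24,16); sum pmf over tables with pmf ≤ p_obs
p-value (two-sided) = 0.38754
At α=0.1: p ≥ α → fail to reject H₀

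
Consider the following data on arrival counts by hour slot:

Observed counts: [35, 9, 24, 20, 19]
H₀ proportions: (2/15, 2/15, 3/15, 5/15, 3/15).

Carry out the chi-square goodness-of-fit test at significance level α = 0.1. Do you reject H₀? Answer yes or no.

n = 107; E_i = n·p_i = [14.27, 14.27, 21.40, 35.67, 21.40]
χ² = (35−14.27)²/14.27 + (9−14.27)²/14.27 + (24−21.40)²/21.40 + (20−35.67)²/35.67 + (19−21.40)²/21.40 = 39.5421
df = 4
p-value (upper-tail) = 0.00000
At α=0.1: p < α → reject H₀

reject H₀: yes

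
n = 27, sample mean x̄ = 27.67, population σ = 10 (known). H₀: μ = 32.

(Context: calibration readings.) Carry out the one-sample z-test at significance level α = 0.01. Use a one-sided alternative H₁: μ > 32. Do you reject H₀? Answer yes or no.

reject H₀: no

SE = σ/√n = 10/√27 = 1.9245
z = (x̄−μ₀)/SE = (27.67−32)/1.9245 = -2.2499
p-value (one-sided, H₁ greater) = 0.98777
At α=0.01: p ≥ α → fail to reject H₀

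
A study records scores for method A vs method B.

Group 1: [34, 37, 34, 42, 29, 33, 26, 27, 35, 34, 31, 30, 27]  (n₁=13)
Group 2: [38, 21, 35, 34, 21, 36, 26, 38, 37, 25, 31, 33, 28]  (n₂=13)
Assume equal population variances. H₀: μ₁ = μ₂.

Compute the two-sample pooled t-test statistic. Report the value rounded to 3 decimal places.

test statistic = 0.579

x̄₁=32.231, s₁=4.531, n₁=13
x̄₂=31.000, s₂=6.178, n₂=13
s_p² = [12·4.531² + 12·6.178²]/24 = 29.3462
SE = √(s_p²·(1/13+1/13)) = 2.1248
t = (32.231−31.000)/2.1248 = 0.5792
df = 24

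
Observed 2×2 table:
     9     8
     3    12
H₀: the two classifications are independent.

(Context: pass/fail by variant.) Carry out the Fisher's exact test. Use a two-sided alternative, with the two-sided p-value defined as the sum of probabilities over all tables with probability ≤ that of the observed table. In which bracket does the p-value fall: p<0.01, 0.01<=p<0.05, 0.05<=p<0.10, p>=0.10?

p-value bracket: 0.05<=p<0.10

Margins: r₁=17, r₂=15, c₁=12, c₂=20, n=32
p_obs = C(17,9)·C(15,3)/C(32,12); sum pmf over tables with pmf ≤ p_obs
p-value (two-sided) = 0.07587
→ bracket: 0.05<=p<0.10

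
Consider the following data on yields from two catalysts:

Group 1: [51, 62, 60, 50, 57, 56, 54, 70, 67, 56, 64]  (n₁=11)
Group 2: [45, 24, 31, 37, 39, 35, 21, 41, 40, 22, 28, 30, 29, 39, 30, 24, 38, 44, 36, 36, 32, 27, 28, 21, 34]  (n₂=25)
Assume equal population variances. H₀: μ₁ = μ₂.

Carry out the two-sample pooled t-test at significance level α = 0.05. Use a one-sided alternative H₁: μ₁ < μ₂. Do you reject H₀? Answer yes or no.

x̄₁=58.818, s₁=6.416, n₁=11
x̄₂=32.440, s₂=7.077, n₂=25
s_p² = [10·6.416² + 24·7.077²]/34 = 47.4646
SE = √(s_p²·(1/11+1/25)) = 2.4927
t = (58.818−32.440)/2.4927 = 10.5822
df = 34
p-value (one-sided, H₁ less) = 1.00000
At α=0.05: p ≥ α → fail to reject H₀

reject H₀: no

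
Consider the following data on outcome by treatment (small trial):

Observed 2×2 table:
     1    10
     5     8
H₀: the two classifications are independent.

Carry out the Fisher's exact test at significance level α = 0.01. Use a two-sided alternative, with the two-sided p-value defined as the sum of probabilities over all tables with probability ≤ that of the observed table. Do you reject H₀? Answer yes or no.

Margins: r₁=11, r₂=13, c₁=6, c₂=18, n=24
p_obs = C(11,1)·C(13,5)/C(24,6); sum pmf over tables with pmf ≤ p_obs
p-value (two-sided) = 0.16599
At α=0.01: p ≥ α → fail to reject H₀

reject H₀: no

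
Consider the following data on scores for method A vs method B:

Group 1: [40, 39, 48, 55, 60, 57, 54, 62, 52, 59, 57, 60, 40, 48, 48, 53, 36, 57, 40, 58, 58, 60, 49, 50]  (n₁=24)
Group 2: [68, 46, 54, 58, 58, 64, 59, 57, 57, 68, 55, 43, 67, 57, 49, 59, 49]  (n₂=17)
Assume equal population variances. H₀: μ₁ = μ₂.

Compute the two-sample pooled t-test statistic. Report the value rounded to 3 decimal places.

test statistic = -2.178

x̄₁=51.667, s₁=7.850, n₁=24
x̄₂=56.941, s₂=7.327, n₂=17
s_p² = [23·7.850² + 16·7.327²]/39 = 58.3660
SE = √(s_p²·(1/24+1/17)) = 2.4218
t = (51.667−56.941)/2.4218 = -2.1779
df = 39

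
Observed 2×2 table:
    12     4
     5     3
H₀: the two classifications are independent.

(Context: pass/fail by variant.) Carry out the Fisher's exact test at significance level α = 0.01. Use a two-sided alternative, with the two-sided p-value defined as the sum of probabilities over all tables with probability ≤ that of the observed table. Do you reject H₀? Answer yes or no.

reject H₀: no

Margins: r₁=16, r₂=8, c₁=17, c₂=7, n=24
p_obs = C(16,12)·C(8,5)/C(24,17); sum pmf over tables with pmf ≤ p_obs
p-value (two-sided) = 0.64663
At α=0.01: p ≥ α → fail to reject H₀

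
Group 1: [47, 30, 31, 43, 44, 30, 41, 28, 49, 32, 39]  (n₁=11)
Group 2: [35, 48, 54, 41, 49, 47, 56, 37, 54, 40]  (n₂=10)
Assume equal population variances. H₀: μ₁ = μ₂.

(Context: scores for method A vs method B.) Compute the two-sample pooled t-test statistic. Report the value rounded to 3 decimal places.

test statistic = -2.558

x̄₁=37.636, s₁=7.646, n₁=11
x̄₂=46.100, s₂=7.490, n₂=10
s_p² = [10·7.646² + 9·7.490²]/19 = 57.3392
SE = √(s_p²·(1/11+1/10)) = 3.3086
t = (37.636−46.100)/3.3086 = -2.5581
df = 19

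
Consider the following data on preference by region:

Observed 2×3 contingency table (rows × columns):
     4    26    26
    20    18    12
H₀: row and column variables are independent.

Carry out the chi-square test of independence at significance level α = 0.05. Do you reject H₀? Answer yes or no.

Row totals [56, 50], col totals [24, 44, 38], n=106
χ² = (4−12.68)²/12.68 + (26−23.25)²/23.25 + (26−20.08)²/20.08 + (20−11.32)²/11.32 + (18−20.75)²/20.75 + (12−17.92)²/17.92 = 16.9939
df = 2
p-value (upper-tail) = 0.00020
At α=0.05: p < α → reject H₀

reject H₀: yes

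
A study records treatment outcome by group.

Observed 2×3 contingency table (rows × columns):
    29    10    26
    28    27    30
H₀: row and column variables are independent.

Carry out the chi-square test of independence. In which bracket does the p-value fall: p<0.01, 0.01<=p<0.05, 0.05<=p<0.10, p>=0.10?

p-value bracket: 0.05<=p<0.10

Row totals [65, 85], col totals [57, 37, 56], n=150
χ² = (29−24.70)²/24.70 + (10−16.03)²/16.03 + (26−24.27)²/24.27 + (28−32.30)²/32.30 + (27−20.97)²/20.97 + (30−31.73)²/31.73 = 5.5460
df = 2
p-value (upper-tail) = 0.06247
→ bracket: 0.05<=p<0.10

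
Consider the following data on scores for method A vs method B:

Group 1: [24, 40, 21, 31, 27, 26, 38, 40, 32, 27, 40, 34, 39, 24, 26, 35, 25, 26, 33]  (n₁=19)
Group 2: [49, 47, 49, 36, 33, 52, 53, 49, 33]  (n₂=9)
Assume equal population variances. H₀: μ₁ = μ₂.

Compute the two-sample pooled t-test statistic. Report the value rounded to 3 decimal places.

x̄₁=30.947, s₁=6.355, n₁=19
x̄₂=44.556, s₂=8.156, n₂=9
s_p² = [18·6.355² + 8·8.156²]/26 = 48.4296
SE = √(s_p²·(1/19+1/9)) = 2.8160
t = (30.947−44.556)/2.8160 = -4.8324
df = 26

test statistic = -4.832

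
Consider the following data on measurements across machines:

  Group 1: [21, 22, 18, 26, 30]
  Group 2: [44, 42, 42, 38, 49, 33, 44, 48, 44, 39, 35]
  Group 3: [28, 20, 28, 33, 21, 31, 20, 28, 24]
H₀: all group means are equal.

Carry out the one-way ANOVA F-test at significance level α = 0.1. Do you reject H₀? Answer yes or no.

Group means [23.40, 41.64, 25.89], grand mean 32.320
SSB = Σnᵢ(x̄ᵢ−x̄)² = 1724.806; SSW = ΣΣ(x−x̄ᵢ)² = 524.634
MSB = 1724.806/2 = 862.4028; MSW = 524.634/22 = 23.8470
F = MSB/MSW = 36.1640
df = (2, 22)
p-value (upper-tail) = 0.00000
At α=0.1: p < α → reject H₀

reject H₀: yes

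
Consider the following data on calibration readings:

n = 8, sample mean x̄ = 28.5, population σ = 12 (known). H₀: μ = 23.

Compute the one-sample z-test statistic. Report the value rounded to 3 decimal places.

test statistic = 1.296

SE = σ/√n = 12/√8 = 4.2426
z = (x̄−μ₀)/SE = (28.5−23)/4.2426 = 1.2964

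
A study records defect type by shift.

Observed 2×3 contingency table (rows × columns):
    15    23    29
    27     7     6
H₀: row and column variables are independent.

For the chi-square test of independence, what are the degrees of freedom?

degrees of freedom = 2

df = (r−1)(c−1) = (2−1)·(3−1) = 2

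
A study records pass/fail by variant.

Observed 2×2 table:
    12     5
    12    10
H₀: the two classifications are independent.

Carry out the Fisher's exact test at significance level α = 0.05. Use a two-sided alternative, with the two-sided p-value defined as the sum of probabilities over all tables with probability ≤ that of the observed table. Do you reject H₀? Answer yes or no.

reject H₀: no

Margins: r₁=17, r₂=22, c₁=24, c₂=15, n=39
p_obs = C(17,12)·C(22,12)/C(39,24); sum pmf over tables with pmf ≤ p_obs
p-value (two-sided) = 0.34287
At α=0.05: p ≥ α → fail to reject H₀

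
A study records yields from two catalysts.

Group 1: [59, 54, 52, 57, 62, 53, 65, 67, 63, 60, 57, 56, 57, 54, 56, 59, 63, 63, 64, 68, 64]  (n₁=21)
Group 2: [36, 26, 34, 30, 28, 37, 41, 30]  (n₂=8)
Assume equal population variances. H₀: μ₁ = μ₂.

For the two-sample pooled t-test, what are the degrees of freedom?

df = n₁ + n₂ − 2 = 21 + 8 − 2 = 27

degrees of freedom = 27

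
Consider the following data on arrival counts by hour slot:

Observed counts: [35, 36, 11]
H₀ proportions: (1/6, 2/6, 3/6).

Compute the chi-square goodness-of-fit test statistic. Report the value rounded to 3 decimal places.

test statistic = 58.000

n = 82; E_i = n·p_i = [13.67, 27.33, 41.00]
χ² = (35−13.67)²/13.67 + (36−27.33)²/27.33 + (11−41.00)²/41.00 = 58.0000
df = 2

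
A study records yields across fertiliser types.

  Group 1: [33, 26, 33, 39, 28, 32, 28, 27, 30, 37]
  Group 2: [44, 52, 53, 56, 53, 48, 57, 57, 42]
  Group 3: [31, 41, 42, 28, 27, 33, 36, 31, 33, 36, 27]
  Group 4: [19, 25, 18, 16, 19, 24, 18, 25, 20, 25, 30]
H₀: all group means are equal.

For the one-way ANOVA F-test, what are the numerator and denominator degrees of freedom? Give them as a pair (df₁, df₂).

degrees of freedom = [3, 37]

k = 4 groups, N = 41 total
df = (k−1, N−k) = (4−1, 41−4) = (3, 37)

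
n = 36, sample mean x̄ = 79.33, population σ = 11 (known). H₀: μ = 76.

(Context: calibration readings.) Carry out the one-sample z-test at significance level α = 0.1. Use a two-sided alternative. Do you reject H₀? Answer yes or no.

SE = σ/√n = 11/√36 = 1.8333
z = (x̄−μ₀)/SE = (79.33−76)/1.8333 = 1.8164
p-value (two-sided) = 0.06931
At α=0.1: p < α → reject H₀

reject H₀: yes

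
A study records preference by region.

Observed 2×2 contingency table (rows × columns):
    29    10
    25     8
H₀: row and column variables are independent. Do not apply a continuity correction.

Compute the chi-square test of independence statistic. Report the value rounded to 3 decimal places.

test statistic = 0.019

Row totals [39, 33], col totals [54, 18], n=72
χ² = (29−29.25)²/29.25 + (10−9.75)²/9.75 + (25−24.75)²/24.75 + (8−8.25)²/8.25 = 0.0186
df = 1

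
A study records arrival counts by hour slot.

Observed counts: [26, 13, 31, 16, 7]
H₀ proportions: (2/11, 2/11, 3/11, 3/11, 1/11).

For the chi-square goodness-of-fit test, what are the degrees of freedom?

df = k − 1 = 5 − 1 = 4

degrees of freedom = 4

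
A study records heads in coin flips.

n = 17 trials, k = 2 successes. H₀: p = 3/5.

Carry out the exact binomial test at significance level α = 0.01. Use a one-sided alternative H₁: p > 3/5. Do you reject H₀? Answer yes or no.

Exact binomial: n=17, k=2, p₀=3/5=0.6000
P(X≥2) from Σ C(n,i)·p₀^i·(1−p₀)^(n−i)
p-value (one-sided, H₁ greater) = 1.00000
At α=0.01: p ≥ α → fail to reject H₀

reject H₀: no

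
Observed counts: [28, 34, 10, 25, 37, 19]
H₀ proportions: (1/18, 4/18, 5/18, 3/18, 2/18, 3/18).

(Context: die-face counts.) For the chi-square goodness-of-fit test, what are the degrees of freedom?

df = k − 1 = 6 − 1 = 5

degrees of freedom = 5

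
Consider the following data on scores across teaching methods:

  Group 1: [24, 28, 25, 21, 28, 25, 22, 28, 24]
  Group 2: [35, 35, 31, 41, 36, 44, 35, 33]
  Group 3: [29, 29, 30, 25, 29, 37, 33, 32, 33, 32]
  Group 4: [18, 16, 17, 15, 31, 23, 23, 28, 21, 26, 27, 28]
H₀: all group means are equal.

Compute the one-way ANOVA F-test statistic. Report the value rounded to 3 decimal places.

test statistic = 20.537

Group means [25.00, 36.25, 30.90, 22.75], grand mean 28.128
SSB = Σnᵢ(x̄ᵢ−x̄)² = 1039.709; SSW = ΣΣ(x−x̄ᵢ)² = 590.650
MSB = 1039.709/3 = 346.5697; MSW = 590.650/35 = 16.8757
F = MSB/MSW = 20.5366
df = (3, 35)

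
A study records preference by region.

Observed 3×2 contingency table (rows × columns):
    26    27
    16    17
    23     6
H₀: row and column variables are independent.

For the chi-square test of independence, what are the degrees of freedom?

df = (r−1)(c−1) = (3−1)·(2−1) = 2

degrees of freedom = 2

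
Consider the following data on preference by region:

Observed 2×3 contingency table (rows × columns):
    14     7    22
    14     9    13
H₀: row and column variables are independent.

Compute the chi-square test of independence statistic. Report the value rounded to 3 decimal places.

test statistic = 1.959

Row totals [43, 36], col totals [28, 16, 35], n=79
χ² = (14−15.24)²/15.24 + (7−8.71)²/8.71 + (22−19.05)²/19.05 + (14−12.76)²/12.76 + (9−7.29)²/7.29 + (13−15.95)²/15.95 = 1.9594
df = 2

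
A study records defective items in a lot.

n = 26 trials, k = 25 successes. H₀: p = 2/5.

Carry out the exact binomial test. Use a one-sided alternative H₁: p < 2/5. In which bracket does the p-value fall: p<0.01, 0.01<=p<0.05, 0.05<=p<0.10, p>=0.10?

p-value bracket: p>=0.10

Exact binomial: n=26, k=25, p₀=2/5=0.4000
P(X≤25) from Σ C(n,i)·p₀^i·(1−p₀)^(n−i)
p-value (one-sided, H₁ less) = 1.00000
→ bracket: p>=0.10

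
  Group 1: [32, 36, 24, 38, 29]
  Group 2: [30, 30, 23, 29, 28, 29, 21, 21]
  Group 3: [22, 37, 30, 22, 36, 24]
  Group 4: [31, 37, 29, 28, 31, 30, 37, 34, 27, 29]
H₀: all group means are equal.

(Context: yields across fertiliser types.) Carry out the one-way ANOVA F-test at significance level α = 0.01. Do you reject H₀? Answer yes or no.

Group means [31.80, 26.38, 28.50, 31.30], grand mean 29.448
SSB = Σnᵢ(x̄ᵢ−x̄)² = 142.897; SSW = ΣΣ(x−x̄ᵢ)² = 586.275
MSB = 142.897/3 = 47.6325; MSW = 586.275/25 = 23.4510
F = MSB/MSW = 2.0311
df = (3, 25)
p-value (upper-tail) = 0.13519
At α=0.01: p ≥ α → fail to reject H₀

reject H₀: no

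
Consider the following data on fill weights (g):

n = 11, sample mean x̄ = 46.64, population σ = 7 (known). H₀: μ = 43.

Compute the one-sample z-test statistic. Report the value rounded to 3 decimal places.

SE = σ/√n = 7/√11 = 2.1106
z = (x̄−μ₀)/SE = (46.64−43)/2.1106 = 1.7246

test statistic = 1.725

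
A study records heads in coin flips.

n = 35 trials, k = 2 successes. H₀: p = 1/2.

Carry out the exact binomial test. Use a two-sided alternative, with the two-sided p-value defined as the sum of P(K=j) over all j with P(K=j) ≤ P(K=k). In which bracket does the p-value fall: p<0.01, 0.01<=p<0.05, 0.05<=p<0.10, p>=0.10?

Exact binomial: n=35, k=2, p₀=1/2=0.5000
P(X=j) = C(n,j)·p₀^j·(1−p₀)^(n−j); p = Σ P(X=j) over j with P(X=j) ≤ P(X=2)
p-value (two-sided) = 0.00000
→ bracket: p<0.01

p-value bracket: p<0.01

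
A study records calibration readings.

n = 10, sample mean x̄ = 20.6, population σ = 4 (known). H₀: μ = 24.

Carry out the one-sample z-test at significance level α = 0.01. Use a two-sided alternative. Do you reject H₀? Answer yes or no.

SE = σ/√n = 4/√10 = 1.2649
z = (x̄−μ₀)/SE = (20.6−24)/1.2649 = -2.6879
p-value (two-sided) = 0.00719
At α=0.01: p < α → reject H₀

reject H₀: yes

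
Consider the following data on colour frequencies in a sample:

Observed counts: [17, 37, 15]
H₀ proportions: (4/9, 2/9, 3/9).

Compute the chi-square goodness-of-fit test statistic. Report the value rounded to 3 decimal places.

test statistic = 39.489

n = 69; E_i = n·p_i = [30.67, 15.33, 23.00]
χ² = (17−30.67)²/30.67 + (37−15.33)²/15.33 + (15−23.00)²/23.00 = 39.4891
df = 2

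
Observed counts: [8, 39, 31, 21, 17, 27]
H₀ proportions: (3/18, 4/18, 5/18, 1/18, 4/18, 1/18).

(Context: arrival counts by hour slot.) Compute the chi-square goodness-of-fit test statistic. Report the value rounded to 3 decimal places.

test statistic = 88.109

n = 143; E_i = n·p_i = [23.83, 31.78, 39.72, 7.94, 31.78, 7.94]
χ² = (8−23.83)²/23.83 + (39−31.78)²/31.78 + (31−39.72)²/39.72 + (21−7.94)²/7.94 + (17−31.78)²/31.78 + (27−7.94)²/7.94 = 88.1091
df = 5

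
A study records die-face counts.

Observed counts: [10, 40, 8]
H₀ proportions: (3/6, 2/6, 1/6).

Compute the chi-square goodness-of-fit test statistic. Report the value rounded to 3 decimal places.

n = 58; E_i = n·p_i = [29.00, 19.33, 9.67]
χ² = (10−29.00)²/29.00 + (40−19.33)²/19.33 + (8−9.67)²/9.67 = 34.8276
df = 2

test statistic = 34.828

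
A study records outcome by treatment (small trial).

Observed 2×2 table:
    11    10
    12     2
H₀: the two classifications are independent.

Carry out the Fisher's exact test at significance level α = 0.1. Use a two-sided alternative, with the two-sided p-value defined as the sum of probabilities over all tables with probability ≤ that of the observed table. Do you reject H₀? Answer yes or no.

reject H₀: yes

Margins: r₁=21, r₂=14, c₁=23, c₂=12, n=35
p_obs = C(21,11)·C(14,12)/C(35,23); sum pmf over tables with pmf ≤ p_obs
p-value (two-sided) = 0.06973
At α=0.1: p < α → reject H₀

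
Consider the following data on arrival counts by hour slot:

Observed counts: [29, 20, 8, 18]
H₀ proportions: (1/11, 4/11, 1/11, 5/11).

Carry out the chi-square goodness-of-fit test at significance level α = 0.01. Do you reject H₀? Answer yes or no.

n = 75; E_i = n·p_i = [6.82, 27.27, 6.82, 34.09]
χ² = (29−6.82)²/6.82 + (20−27.27)²/27.27 + (8−6.82)²/6.82 + (18−34.09)²/34.09 = 81.9040
df = 3
p-value (upper-tail) = 0.00000
At α=0.01: p < α → reject H₀

reject H₀: yes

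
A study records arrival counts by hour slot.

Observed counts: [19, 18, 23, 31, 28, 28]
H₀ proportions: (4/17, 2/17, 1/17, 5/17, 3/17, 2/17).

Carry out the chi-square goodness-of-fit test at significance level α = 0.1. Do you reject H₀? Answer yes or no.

n = 147; E_i = n·p_i = [34.59, 17.29, 8.65, 43.24, 25.94, 17.29]
χ² = (19−34.59)²/34.59 + (18−17.29)²/17.29 + (23−8.65)²/8.65 + (31−43.24)²/43.24 + (28−25.94)²/25.94 + (28−17.29)²/17.29 = 41.1314
df = 5
p-value (upper-tail) = 0.00000
At α=0.1: p < α → reject H₀

reject H₀: yes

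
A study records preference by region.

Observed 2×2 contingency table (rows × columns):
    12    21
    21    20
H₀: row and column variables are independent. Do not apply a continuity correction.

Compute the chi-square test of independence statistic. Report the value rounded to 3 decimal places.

test statistic = 1.633

Row totals [33, 41], col totals [33, 41], n=74
χ² = (12−14.72)²/14.72 + (21−18.28)²/18.28 + (21−18.28)²/18.28 + (20−22.72)²/22.72 = 1.6332
df = 1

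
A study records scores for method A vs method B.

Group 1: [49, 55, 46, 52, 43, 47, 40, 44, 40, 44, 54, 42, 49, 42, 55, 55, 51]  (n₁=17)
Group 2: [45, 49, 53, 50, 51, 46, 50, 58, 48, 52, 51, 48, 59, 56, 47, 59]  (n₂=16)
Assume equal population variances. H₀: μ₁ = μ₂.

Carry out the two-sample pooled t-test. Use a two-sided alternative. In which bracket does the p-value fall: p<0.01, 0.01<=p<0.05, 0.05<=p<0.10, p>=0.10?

p-value bracket: 0.01<=p<0.05

x̄₁=47.529, s₁=5.410, n₁=17
x̄₂=51.375, s₂=4.515, n₂=16
s_p² = [16·5.410² + 15·4.515²]/31 = 24.9673
SE = √(s_p²·(1/17+1/16)) = 1.7404
t = (47.529−51.375)/1.7404 = -2.2096
df = 31
p-value (two-sided) = 0.03465
→ bracket: 0.01<=p<0.05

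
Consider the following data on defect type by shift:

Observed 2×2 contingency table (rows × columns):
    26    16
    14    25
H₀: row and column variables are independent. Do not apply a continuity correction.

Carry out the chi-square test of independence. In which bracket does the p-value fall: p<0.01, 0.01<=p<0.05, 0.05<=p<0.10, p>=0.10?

Row totals [42, 39], col totals [40, 41], n=81
χ² = (26−20.74)²/20.74 + (16−21.26)²/21.26 + (14−19.26)²/19.26 + (25−19.74)²/19.74 = 5.4720
df = 1
p-value (upper-tail) = 0.01932
→ bracket: 0.01<=p<0.05

p-value bracket: 0.01<=p<0.05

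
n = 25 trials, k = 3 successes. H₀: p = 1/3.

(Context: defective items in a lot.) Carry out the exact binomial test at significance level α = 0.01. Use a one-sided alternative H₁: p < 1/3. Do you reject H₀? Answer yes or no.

reject H₀: no

Exact binomial: n=25, k=3, p₀=1/3=0.3333
P(X≤3) from Σ C(n,i)·p₀^i·(1−p₀)^(n−i)
p-value (one-sided, H₁ less) = 0.01489
At α=0.01: p ≥ α → fail to reject H₀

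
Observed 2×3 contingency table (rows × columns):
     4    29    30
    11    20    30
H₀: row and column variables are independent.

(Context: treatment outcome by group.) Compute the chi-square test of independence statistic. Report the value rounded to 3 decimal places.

Row totals [63, 61], col totals [15, 49, 60], n=124
χ² = (4−7.62)²/7.62 + (29−24.90)²/24.90 + (30−30.48)²/30.48 + (11−7.38)²/7.38 + (20−24.10)²/24.10 + (30−29.52)²/29.52 = 4.8887
df = 2

test statistic = 4.889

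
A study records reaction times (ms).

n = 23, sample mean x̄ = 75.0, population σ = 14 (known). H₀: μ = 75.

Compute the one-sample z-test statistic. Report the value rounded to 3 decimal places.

test statistic = 0.000

SE = σ/√n = 14/√23 = 2.9192
z = (x̄−μ₀)/SE = (75.0−75)/2.9192 = 0.0000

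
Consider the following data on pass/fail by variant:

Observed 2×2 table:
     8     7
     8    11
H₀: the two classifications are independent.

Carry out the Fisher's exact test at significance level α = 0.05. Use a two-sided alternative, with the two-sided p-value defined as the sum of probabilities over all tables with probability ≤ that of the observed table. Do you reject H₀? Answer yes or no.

Margins: r₁=15, r₂=19, c₁=16, c₂=18, n=34
p_obs = C(15,8)·C(19,8)/C(34,16); sum pmf over tables with pmf ≤ p_obs
p-value (two-sided) = 0.73028
At α=0.05: p ≥ α → fail to reject H₀

reject H₀: no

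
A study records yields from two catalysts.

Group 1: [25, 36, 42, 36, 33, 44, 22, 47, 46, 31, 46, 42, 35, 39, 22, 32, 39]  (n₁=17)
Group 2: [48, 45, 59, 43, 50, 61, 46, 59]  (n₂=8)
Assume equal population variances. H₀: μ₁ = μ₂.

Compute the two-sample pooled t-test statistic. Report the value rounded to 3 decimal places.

x̄₁=36.294, s₁=8.053, n₁=17
x̄₂=51.375, s₂=7.190, n₂=8
s_p² = [16·8.053² + 7·7.190²]/23 = 60.8437
SE = √(s_p²·(1/17+1/8)) = 3.3443
t = (36.294−51.375)/3.3443 = -4.5094
df = 23

test statistic = -4.509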